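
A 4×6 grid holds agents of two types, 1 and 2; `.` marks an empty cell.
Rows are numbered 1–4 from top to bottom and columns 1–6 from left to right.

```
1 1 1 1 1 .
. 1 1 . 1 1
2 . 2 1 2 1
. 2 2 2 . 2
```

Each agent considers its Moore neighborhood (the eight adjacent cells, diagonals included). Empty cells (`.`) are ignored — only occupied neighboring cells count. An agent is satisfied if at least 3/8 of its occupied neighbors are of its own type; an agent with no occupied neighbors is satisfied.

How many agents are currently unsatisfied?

Row 1: (1,1)1 2/2 ✓ · (1,2)1 4/4 ✓ · (1,3)1 4/4 ✓ · (1,4)1 4/4 ✓ · (1,5)1 3/3 ✓
Row 2: (2,2)1 4/6 ✓ · (2,3)1 5/6 ✓ · (2,5)1 5/6 ✓ · (2,6)1 3/4 ✓
Row 3: (3,1)2 1/2 ✓ · (3,3)2 3/6 ✓ · (3,4)1 2/6 ✗ · (3,5)2 2/6 ✗ · (3,6)1 2/4 ✓
Row 4: (4,2)2 3/3 ✓ · (4,3)2 3/4 ✓ · (4,4)2 3/4 ✓ · (4,6)2 1/2 ✓
Unsatisfied: (3,4), (3,5) — 2 in total.

2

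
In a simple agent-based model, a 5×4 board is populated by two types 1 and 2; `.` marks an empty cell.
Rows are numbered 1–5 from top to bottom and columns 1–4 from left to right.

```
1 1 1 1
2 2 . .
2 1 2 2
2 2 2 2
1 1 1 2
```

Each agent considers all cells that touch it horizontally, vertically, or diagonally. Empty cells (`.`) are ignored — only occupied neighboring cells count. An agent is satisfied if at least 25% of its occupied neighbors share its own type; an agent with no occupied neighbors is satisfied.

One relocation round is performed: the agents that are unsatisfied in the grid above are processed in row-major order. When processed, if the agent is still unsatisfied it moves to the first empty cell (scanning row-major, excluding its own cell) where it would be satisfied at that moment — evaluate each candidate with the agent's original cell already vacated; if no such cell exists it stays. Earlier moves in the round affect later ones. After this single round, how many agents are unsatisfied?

Initially unsatisfied (in order): (3,2), (5,3).
  (3,2) → (2,3).
  (5,3) → (2,4).
Resulting grid:
1 1 1 1
2 2 1 1
2 . 2 2
2 2 2 2
1 1 . 2
All satisfied now.

0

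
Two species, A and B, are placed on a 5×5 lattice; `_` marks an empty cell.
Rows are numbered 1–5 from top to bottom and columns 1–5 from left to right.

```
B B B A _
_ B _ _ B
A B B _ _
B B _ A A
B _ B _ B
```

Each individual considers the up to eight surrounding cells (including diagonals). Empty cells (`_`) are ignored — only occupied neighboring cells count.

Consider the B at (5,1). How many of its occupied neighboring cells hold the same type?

Occupied neighbors of (5,1): (4,1)=B, (4,2)=B.
Same type (B): 2 of 2.

2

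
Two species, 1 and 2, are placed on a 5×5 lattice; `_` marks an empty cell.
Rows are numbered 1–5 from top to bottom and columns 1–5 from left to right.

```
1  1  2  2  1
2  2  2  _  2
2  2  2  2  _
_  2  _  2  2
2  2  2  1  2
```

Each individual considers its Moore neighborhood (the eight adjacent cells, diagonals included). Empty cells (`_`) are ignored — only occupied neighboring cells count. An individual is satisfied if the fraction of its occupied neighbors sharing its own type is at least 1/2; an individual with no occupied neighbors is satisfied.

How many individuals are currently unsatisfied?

(1,1)1 1/3 unhappy
(1,2)1 1/5 unhappy
(1,3)2 3/4 ok
(1,4)2 3/4 ok
(1,5)1 0/2 unhappy
(2,1)2 3/5 ok
(2,2)2 6/8 ok
(2,3)2 6/7 ok
(2,5)2 2/3 ok
(3,1)2 4/4 ok
(3,2)2 6/6 ok
(3,3)2 6/6 ok
(3,4)2 5/5 ok
(4,2)2 6/6 ok
(4,4)2 5/6 ok
(4,5)2 3/4 ok
(5,1)2 2/2 ok
(5,2)2 3/3 ok
(5,3)2 3/4 ok
(5,4)1 0/4 unhappy
(5,5)2 2/3 ok
Unsatisfied: (1,1), (1,2), (1,5), (5,4) — 4 in total.

4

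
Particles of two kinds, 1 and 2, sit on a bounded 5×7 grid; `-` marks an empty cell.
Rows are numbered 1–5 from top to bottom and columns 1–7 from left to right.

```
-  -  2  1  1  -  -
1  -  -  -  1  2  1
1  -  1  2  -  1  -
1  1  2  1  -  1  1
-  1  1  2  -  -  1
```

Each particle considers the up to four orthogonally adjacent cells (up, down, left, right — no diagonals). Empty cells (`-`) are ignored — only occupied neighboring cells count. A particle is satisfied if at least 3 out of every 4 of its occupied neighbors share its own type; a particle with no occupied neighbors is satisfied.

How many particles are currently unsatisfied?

(1,3)2 0/1 ✗
(1,4)1 1/2 ✗
(1,5)1 2/2 ✓
(2,1)1 1/1 ✓
(2,5)1 1/2 ✗
(2,6)2 0/3 ✗
(2,7)1 0/1 ✗
(3,1)1 2/2 ✓
(3,3)1 0/2 ✗
(3,4)2 0/2 ✗
(3,6)1 1/2 ✗
(4,1)1 2/2 ✓
(4,2)1 2/3 ✗
(4,3)2 0/4 ✗
(4,4)1 0/3 ✗
(4,6)1 2/2 ✓
(4,7)1 2/2 ✓
(5,2)1 2/2 ✓
(5,3)1 1/3 ✗
(5,4)2 0/2 ✗
(5,7)1 1/1 ✓
Unsatisfied: (1,3), (1,4), (2,5), (2,6), (2,7), (3,3), (3,4), (3,6), (4,2), (4,3), (4,4), (5,3), (5,4) — 13 in total.

13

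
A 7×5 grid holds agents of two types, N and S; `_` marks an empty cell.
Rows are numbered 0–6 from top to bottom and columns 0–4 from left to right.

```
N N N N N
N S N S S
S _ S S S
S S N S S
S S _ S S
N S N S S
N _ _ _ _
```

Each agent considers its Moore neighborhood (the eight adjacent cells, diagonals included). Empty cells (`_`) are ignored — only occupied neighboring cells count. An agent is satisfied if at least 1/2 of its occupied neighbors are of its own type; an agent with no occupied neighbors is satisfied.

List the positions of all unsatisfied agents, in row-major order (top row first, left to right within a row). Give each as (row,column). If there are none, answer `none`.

Row 0: (0,0)N 2/3 satisfied · (0,1)N 4/5 satisfied · (0,2)N 3/5 satisfied · (0,3)N 3/5 satisfied · (0,4)N 1/3 not
Row 1: (1,0)N 2/4 satisfied · (1,1)S 2/7 not · (1,2)N 3/7 not · (1,3)S 4/8 satisfied · (1,4)S 3/5 satisfied
Row 2: (2,0)S 3/4 satisfied · (2,2)S 5/7 satisfied · (2,3)S 6/8 satisfied · (2,4)S 5/5 satisfied
Row 3: (3,0)S 4/4 satisfied · (3,1)S 5/6 satisfied · (3,2)N 0/6 not · (3,3)S 6/7 satisfied · (3,4)S 5/5 satisfied
Row 4: (4,0)S 4/5 satisfied · (4,1)S 4/7 satisfied · (4,3)S 5/7 satisfied · (4,4)S 5/5 satisfied
Row 5: (5,0)N 1/4 not · (5,1)S 2/5 not · (5,2)N 0/4 not · (5,3)S 3/4 satisfied · (5,4)S 3/3 satisfied
Row 6: (6,0)N 1/2 satisfied

(0,4), (1,1), (1,2), (3,2), (5,0), (5,1), (5,2)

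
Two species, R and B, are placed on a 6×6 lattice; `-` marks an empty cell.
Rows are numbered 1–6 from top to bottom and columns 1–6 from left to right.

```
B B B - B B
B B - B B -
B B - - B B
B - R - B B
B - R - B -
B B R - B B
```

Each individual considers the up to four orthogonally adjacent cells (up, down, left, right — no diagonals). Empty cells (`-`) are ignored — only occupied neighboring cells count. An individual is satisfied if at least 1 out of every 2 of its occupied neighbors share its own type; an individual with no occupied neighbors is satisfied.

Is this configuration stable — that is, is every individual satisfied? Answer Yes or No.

Yes

(1,1)B 2/2 ok
(1,2)B 3/3 ok
(1,3)B 1/1 ok
(1,5)B 2/2 ok
(1,6)B 1/1 ok
(2,1)B 3/3 ok
(2,2)B 3/3 ok
(2,4)B 1/1 ok
(2,5)B 3/3 ok
(3,1)B 3/3 ok
(3,2)B 2/2 ok
(3,5)B 3/3 ok
(3,6)B 2/2 ok
(4,1)B 2/2 ok
(4,3)R 1/1 ok
(4,5)B 3/3 ok
(4,6)B 2/2 ok
(5,1)B 2/2 ok
(5,3)R 2/2 ok
(5,5)B 2/2 ok
(6,1)B 2/2 ok
(6,2)B 1/2 ok
(6,3)R 1/2 ok
(6,5)B 2/2 ok
(6,6)B 1/1 ok
All meet the threshold, so the configuration is stable.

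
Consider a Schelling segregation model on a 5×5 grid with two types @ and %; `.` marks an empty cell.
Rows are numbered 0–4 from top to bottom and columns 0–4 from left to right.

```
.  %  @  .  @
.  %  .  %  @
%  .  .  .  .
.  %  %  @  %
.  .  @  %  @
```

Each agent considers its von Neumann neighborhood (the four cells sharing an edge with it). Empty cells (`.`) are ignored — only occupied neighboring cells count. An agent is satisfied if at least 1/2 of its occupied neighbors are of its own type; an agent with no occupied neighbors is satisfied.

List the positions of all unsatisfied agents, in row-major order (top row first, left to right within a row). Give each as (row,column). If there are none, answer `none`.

(0,1)% 1/2 ok
(0,2)@ 0/1 unhappy
(0,4)@ 1/1 ok
(1,1)% 1/1 ok
(1,3)% 0/1 unhappy
(1,4)@ 1/2 ok
(2,0)% 0/0 ok
(3,1)% 1/1 ok
(3,2)% 1/3 unhappy
(3,3)@ 0/3 unhappy
(3,4)% 0/2 unhappy
(4,2)@ 0/2 unhappy
(4,3)% 0/3 unhappy
(4,4)@ 0/2 unhappy

(0,2), (1,3), (3,2), (3,3), (3,4), (4,2), (4,3), (4,4)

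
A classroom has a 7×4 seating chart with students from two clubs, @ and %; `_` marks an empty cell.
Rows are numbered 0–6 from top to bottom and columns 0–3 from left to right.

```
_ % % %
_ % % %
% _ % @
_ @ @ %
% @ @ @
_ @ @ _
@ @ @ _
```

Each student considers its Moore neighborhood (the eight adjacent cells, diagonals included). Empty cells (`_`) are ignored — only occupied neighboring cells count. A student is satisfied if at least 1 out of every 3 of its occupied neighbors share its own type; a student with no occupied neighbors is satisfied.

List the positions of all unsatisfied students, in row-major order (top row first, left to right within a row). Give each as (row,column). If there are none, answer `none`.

Row 0: (0,1)% 3/3 ok · (0,2)% 5/5 ok · (0,3)% 3/3 ok
Row 1: (1,1)% 5/5 ok · (1,2)% 6/7 ok · (1,3)% 4/5 ok
Row 2: (2,0)% 1/2 ok · (2,2)% 4/7 ok · (2,3)@ 1/5 unhappy
Row 3: (3,1)@ 3/6 ok · (3,2)@ 5/7 ok · (3,3)% 1/5 unhappy
Row 4: (4,0)% 0/3 unhappy · (4,1)@ 5/6 ok · (4,2)@ 6/7 ok · (4,3)@ 3/4 ok
Row 5: (5,1)@ 6/7 ok · (5,2)@ 6/6 ok
Row 6: (6,0)@ 2/2 ok · (6,1)@ 4/4 ok · (6,2)@ 3/3 ok

(2,3), (3,3), (4,0)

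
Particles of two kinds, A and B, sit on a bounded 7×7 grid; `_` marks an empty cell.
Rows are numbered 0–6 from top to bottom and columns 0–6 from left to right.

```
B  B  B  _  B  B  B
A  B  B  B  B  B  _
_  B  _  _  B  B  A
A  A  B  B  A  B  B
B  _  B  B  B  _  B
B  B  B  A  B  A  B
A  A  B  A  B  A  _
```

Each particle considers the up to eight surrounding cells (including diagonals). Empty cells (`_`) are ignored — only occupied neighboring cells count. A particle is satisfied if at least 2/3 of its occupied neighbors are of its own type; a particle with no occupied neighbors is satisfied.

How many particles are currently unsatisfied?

Row 0: (0,0)B 2/3 ✓ · (0,1)B 4/5 ✓ · (0,2)B 4/4 ✓ · (0,4)B 4/4 ✓ · (0,5)B 4/4 ✓ · (0,6)B 2/2 ✓
Row 1: (1,0)A 0/4 ✗ · (1,1)B 5/6 ✓ · (1,2)B 5/5 ✓ · (1,3)B 5/5 ✓ · (1,4)B 6/6 ✓ · (1,5)B 6/7 ✓
Row 2: (2,1)B 3/6 ✗ · (2,4)B 6/7 ✓ · (2,5)B 5/7 ✓ · (2,6)A 0/4 ✗
Row 3: (3,0)A 1/3 ✗ · (3,1)A 1/5 ✗ · (3,2)B 4/5 ✓ · (3,3)B 5/6 ✓ · (3,4)A 0/6 ✗ · (3,5)B 5/7 ✓ · (3,6)B 3/4 ✓
Row 4: (4,0)B 2/4 ✗ · (4,2)B 5/7 ✓ · (4,3)B 6/8 ✓ · (4,4)B 4/7 ✗ · (4,6)B 3/4 ✓
Row 5: (5,0)B 2/4 ✗ · (5,1)B 5/7 ✓ · (5,2)B 4/7 ✗ · (5,3)A 1/8 ✗ · (5,4)B 3/7 ✗ · (5,5)A 1/6 ✗ · (5,6)B 1/3 ✗
Row 6: (6,0)A 1/3 ✗ · (6,1)A 1/5 ✗ · (6,2)B 2/5 ✗ · (6,3)A 1/5 ✗ · (6,4)B 1/5 ✗ · (6,5)A 1/4 ✗
Unsatisfied: (1,0), (2,1), (2,6), (3,0), (3,1), (3,4), (4,0), (4,4), (5,0), (5,2), (5,3), (5,4), (5,5), (5,6), (6,0), (6,1), (6,2), (6,3), (6,4), (6,5) — 20 in total.

20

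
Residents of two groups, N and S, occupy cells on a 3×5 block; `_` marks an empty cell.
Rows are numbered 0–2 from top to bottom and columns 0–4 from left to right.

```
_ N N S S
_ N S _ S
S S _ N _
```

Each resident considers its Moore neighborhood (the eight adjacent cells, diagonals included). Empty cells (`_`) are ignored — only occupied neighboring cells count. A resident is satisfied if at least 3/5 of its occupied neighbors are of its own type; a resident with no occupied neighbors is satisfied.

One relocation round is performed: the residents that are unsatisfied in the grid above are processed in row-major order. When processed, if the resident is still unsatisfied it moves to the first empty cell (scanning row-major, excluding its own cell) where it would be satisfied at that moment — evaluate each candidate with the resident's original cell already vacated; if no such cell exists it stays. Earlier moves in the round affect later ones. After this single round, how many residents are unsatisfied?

1

Initially unsatisfied (in order): (0,2), (1,1), (1,2), (2,0), (2,3).
  (0,2) → (0,0).
  (1,1): no empty cell satisfies it; stays.
  (1,2) → (1,3).
  (2,0) → (2,4).
  (2,3) → (1,0).
Resulting grid:
N N _ S S
N N _ S S
_ S _ _ S
Unsatisfied now: (2,1).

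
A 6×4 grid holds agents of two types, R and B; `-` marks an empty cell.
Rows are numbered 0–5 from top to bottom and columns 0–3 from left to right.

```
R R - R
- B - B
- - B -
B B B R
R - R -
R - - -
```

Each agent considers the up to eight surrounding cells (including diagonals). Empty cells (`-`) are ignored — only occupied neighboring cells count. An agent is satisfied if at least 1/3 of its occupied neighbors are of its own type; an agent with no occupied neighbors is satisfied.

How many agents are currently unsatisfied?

(0,0)R 1/2 ✓
(0,1)R 1/2 ✓
(0,3)R 0/1 ✗
(1,1)B 1/3 ✓
(1,3)B 1/2 ✓
(2,2)B 4/5 ✓
(3,0)B 1/2 ✓
(3,1)B 3/5 ✓
(3,2)B 2/4 ✓
(3,3)R 1/3 ✓
(4,0)R 1/3 ✓
(4,2)R 1/3 ✓
(5,0)R 1/1 ✓
Unsatisfied: (0,3) — 1 in total.

1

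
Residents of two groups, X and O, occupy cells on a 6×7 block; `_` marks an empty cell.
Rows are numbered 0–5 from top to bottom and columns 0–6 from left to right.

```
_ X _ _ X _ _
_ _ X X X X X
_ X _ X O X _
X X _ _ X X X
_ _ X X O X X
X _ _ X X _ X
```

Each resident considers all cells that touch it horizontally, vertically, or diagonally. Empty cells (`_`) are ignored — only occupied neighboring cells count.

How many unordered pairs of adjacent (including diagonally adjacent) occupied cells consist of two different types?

Scan each occupied cell's neighbors to the right and below (and the two forward diagonals) so each pair is counted once.
From row 0: 0 unlike of 4 pairs (running 0/4).
From row 1: 3 unlike of 14 pairs (running 3/18).
From row 2: 4 unlike of 10 pairs (running 7/28).
From row 3: 2 unlike of 12 pairs (running 9/40).
From row 4: 4 unlike of 12 pairs (running 13/52).
From row 5: 0 unlike of 1 pairs (running 13/53).
Total adjacent occupied pairs: 53; unlike-type pairs: 13.

13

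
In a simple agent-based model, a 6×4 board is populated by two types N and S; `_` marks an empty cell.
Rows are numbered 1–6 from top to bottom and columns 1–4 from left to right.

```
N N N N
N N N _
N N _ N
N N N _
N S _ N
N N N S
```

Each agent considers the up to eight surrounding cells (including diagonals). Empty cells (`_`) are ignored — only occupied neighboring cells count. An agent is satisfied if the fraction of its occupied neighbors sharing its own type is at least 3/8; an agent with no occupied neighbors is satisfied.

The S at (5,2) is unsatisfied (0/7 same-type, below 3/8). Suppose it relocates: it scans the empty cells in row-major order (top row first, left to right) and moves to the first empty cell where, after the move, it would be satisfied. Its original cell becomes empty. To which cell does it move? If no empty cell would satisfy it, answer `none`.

Vacating (5,2). Empty cells in order:
  (2,4): 0/4 same-type → still unsatisfied.
  (3,3): 0/6 same-type → still unsatisfied.
  (4,4): 0/3 same-type → still unsatisfied.
  (5,3): 1/6 same-type → still unsatisfied.

none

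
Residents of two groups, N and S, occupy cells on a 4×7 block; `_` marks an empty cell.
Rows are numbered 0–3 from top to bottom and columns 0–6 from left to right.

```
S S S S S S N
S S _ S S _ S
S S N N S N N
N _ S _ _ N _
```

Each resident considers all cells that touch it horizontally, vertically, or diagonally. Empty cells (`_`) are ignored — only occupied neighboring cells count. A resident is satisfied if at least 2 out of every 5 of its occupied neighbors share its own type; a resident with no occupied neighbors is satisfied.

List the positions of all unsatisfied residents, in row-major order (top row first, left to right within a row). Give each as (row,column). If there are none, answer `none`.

(0,0)S 3/3 ok
(0,1)S 4/4 ok
(0,2)S 4/4 ok
(0,3)S 4/4 ok
(0,4)S 4/4 ok
(0,5)S 3/4 ok
(0,6)N 0/2 unhappy
(1,0)S 5/5 ok
(1,1)S 6/7 ok
(1,3)S 5/7 ok
(1,4)S 5/7 ok
(1,6)S 1/4 unhappy
(2,0)S 3/4 ok
(2,1)S 4/6 ok
(2,2)N 1/5 unhappy
(2,3)N 1/5 unhappy
(2,4)S 2/5 ok
(2,5)N 2/5 ok
(2,6)N 2/3 ok
(3,0)N 0/2 unhappy
(3,2)S 1/3 unhappy
(3,5)N 2/3 ok

(0,6), (1,6), (2,2), (2,3), (3,0), (3,2)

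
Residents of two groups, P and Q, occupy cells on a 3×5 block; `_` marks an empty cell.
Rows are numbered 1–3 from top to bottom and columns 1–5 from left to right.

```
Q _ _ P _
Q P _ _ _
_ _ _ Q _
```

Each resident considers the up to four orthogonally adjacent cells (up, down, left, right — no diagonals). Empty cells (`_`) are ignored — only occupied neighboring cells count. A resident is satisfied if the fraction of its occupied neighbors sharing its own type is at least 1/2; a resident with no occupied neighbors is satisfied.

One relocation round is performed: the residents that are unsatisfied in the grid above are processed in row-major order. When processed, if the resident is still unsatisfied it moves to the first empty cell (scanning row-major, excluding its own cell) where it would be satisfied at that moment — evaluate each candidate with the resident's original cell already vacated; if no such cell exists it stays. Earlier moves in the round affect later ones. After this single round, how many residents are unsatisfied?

Initially unsatisfied (in order): (2,2).
  (2,2) → (1,3).
Resulting grid:
Q _ P P _
Q _ _ _ _
_ _ _ Q _
All satisfied now.

0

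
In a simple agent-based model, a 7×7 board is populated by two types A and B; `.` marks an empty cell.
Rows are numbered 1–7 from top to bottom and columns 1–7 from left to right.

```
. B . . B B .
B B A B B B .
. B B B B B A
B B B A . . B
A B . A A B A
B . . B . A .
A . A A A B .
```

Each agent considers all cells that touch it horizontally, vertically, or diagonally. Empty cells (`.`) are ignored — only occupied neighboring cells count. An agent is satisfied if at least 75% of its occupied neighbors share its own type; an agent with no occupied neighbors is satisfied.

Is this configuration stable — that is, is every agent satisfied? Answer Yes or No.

(1,2)B 2/3 not
(1,5)B 4/4 satisfied
(1,6)B 3/3 satisfied
(2,1)B 3/3 satisfied
(2,2)B 4/5 satisfied
(2,3)A 0/6 not
(2,4)B 5/6 satisfied
(2,5)B 7/7 satisfied
(2,6)B 5/6 satisfied
(3,2)B 6/7 satisfied
(3,3)B 6/8 satisfied
(3,4)B 5/7 not
(3,5)B 5/6 satisfied
(3,6)B 4/5 satisfied
(3,7)A 0/3 not
(4,1)B 3/4 satisfied
(4,2)B 5/6 satisfied
(4,3)B 5/7 not
(4,4)A 2/6 not
(4,7)B 2/4 not
(5,1)A 0/4 not
(5,2)B 4/5 satisfied
(5,4)A 2/4 not
(5,5)A 3/5 not
(5,6)B 1/4 not
(5,7)A 1/3 not
(6,1)B 1/3 not
(6,4)B 0/5 not
(6,6)A 3/5 not
(7,1)A 0/1 not
(7,3)A 1/2 not
(7,4)A 2/3 not
(7,5)A 2/4 not
(7,6)B 0/2 not
For instance (1,2) has only 2/3 same-type neighbors, below 3/4.

No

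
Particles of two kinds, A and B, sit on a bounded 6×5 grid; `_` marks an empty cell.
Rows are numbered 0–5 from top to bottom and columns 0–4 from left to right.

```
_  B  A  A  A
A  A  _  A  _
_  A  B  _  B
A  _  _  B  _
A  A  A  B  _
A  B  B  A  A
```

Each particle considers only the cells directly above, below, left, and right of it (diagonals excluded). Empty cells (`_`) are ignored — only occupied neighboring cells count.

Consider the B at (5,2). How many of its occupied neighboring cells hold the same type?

Occupied neighbors of (5,2): (4,2)=A, (5,1)=B, (5,3)=A.
Same type (B): 1 of 3.

1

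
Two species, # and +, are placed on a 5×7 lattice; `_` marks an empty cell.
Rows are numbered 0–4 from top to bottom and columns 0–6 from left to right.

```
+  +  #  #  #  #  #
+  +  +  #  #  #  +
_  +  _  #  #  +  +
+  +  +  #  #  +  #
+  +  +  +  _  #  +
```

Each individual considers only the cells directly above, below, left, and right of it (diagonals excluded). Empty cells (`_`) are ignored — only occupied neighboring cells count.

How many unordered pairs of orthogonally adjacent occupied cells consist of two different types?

Scan each occupied cell's neighbors to the right and below so each pair is counted once.
From row 0: 3 unlike of 13 pairs (running 3/13).
From row 1: 3 unlike of 11 pairs (running 6/24).
From row 2: 2 unlike of 8 pairs (running 8/32).
From row 3: 6 unlike of 12 pairs (running 14/44).
From row 4: 1 unlike of 4 pairs (running 15/48).
Total adjacent occupied pairs: 48; unlike-type pairs: 15.

15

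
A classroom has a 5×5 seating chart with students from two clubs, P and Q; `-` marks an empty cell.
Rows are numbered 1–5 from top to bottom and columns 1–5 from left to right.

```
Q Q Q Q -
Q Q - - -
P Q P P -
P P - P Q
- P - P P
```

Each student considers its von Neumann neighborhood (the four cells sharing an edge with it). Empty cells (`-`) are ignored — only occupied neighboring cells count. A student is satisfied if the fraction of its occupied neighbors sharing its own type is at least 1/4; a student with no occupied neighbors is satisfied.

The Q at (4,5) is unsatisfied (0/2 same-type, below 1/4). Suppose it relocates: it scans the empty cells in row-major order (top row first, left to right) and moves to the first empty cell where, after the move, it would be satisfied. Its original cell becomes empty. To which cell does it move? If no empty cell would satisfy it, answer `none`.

Vacating (4,5). Empty cells in order:
  (1,5): 1/1 same-type → satisfied — stop here.

(1,5)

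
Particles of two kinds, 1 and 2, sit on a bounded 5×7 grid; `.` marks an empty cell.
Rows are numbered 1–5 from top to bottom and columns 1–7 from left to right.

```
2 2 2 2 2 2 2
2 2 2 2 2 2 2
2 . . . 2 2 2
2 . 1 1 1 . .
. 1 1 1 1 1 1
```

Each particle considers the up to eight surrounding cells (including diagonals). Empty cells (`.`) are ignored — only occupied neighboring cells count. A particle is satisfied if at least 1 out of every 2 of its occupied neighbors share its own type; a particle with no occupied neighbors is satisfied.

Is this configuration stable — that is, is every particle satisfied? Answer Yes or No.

Yes

(1,1)2 3/3 ✓
(1,2)2 5/5 ✓
(1,3)2 5/5 ✓
(1,4)2 5/5 ✓
(1,5)2 5/5 ✓
(1,6)2 5/5 ✓
(1,7)2 3/3 ✓
(2,1)2 4/4 ✓
(2,2)2 6/6 ✓
(2,3)2 5/5 ✓
(2,4)2 6/6 ✓
(2,5)2 7/7 ✓
(2,6)2 8/8 ✓
(2,7)2 5/5 ✓
(3,1)2 3/3 ✓
(3,5)2 4/6 ✓
(3,6)2 5/6 ✓
(3,7)2 3/3 ✓
(4,1)2 1/2 ✓
(4,3)1 4/4 ✓
(4,4)1 5/6 ✓
(4,5)1 4/6 ✓
(5,2)1 2/3 ✓
(5,3)1 4/4 ✓
(5,4)1 5/5 ✓
(5,5)1 4/4 ✓
(5,6)1 3/3 ✓
(5,7)1 1/1 ✓
All meet the threshold, so the configuration is stable.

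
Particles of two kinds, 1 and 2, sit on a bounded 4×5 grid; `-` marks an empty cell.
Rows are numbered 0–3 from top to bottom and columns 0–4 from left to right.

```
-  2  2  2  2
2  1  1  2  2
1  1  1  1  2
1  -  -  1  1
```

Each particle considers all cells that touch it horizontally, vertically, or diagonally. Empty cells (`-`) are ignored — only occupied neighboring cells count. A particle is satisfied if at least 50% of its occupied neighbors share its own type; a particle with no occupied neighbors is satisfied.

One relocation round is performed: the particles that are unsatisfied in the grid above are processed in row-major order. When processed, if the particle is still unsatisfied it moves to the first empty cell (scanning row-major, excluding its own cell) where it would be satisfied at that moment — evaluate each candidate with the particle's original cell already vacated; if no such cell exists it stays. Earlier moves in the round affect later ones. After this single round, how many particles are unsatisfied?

1

Initially unsatisfied (in order): (1,0), (2,4).
  (1,0) → (0,0).
  (2,4): no empty cell satisfies it; stays.
Resulting grid:
2 2 2 2 2
- 1 1 2 2
1 1 1 1 2
1 - - 1 1
Unsatisfied now: (2,4).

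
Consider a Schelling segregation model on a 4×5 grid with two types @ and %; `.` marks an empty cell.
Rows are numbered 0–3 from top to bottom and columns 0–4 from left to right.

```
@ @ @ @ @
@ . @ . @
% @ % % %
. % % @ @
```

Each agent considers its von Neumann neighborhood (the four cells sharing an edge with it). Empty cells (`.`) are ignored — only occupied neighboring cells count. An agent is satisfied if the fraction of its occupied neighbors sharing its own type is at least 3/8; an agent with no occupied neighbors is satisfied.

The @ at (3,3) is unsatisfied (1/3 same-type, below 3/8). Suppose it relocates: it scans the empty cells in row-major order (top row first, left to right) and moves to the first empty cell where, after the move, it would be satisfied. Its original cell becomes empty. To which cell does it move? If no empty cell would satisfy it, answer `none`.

Vacating (3,3). Empty cells in order:
  (1,1): 4/4 same-type → satisfied — stop here.

(1,1)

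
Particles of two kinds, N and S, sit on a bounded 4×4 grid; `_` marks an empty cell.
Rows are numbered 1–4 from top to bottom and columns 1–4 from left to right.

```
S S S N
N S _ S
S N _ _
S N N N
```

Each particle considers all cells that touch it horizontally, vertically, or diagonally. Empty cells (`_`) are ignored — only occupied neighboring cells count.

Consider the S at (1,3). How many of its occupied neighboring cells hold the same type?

3

Occupied neighbors of (1,3): (1,2)=S, (1,4)=N, (2,2)=S, (2,4)=S.
Same type (S): 3 of 4.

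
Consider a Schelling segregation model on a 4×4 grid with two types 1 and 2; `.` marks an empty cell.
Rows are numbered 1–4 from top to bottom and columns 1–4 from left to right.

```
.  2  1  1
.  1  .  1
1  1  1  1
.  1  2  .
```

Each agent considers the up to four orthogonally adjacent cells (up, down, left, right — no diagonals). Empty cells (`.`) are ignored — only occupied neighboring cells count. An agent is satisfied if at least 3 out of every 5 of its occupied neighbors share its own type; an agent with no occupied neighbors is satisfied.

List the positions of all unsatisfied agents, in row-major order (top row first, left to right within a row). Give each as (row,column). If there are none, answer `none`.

(1,2)2 0/2 ✗
(1,3)1 1/2 ✗
(1,4)1 2/2 ✓
(2,2)1 1/2 ✗
(2,4)1 2/2 ✓
(3,1)1 1/1 ✓
(3,2)1 4/4 ✓
(3,3)1 2/3 ✓
(3,4)1 2/2 ✓
(4,2)1 1/2 ✗
(4,3)2 0/2 ✗

(1,2), (1,3), (2,2), (4,2), (4,3)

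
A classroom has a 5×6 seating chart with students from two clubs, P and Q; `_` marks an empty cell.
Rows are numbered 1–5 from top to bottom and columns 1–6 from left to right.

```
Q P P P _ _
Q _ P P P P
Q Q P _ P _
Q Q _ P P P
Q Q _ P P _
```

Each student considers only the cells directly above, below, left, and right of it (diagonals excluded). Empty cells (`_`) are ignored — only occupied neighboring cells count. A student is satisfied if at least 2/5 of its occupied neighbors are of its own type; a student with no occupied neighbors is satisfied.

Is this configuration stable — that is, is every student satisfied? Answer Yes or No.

Yes

Row 1: (1,1)Q 1/2 satisfied · (1,2)P 1/2 satisfied · (1,3)P 3/3 satisfied · (1,4)P 2/2 satisfied
Row 2: (2,1)Q 2/2 satisfied · (2,3)P 3/3 satisfied · (2,4)P 3/3 satisfied · (2,5)P 3/3 satisfied · (2,6)P 1/1 satisfied
Row 3: (3,1)Q 3/3 satisfied · (3,2)Q 2/3 satisfied · (3,3)P 1/2 satisfied · (3,5)P 2/2 satisfied
Row 4: (4,1)Q 3/3 satisfied · (4,2)Q 3/3 satisfied · (4,4)P 2/2 satisfied · (4,5)P 4/4 satisfied · (4,6)P 1/1 satisfied
Row 5: (5,1)Q 2/2 satisfied · (5,2)Q 2/2 satisfied · (5,4)P 2/2 satisfied · (5,5)P 2/2 satisfied
All meet the threshold, so the configuration is stable.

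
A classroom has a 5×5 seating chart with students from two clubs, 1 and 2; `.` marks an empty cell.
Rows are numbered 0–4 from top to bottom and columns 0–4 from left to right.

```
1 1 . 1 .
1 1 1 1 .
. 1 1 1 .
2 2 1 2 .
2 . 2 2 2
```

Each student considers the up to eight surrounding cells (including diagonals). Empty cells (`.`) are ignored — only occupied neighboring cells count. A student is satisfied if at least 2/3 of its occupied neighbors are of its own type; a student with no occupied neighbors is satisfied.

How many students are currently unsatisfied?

Row 0: (0,0)1 3/3 ok · (0,1)1 4/4 ok · (0,3)1 2/2 ok
Row 1: (1,0)1 4/4 ok · (1,1)1 6/6 ok · (1,2)1 7/7 ok · (1,3)1 4/4 ok
Row 2: (2,1)1 5/7 ok · (2,2)1 6/8 ok · (2,3)1 4/5 ok
Row 3: (3,0)2 2/3 ok · (3,1)2 3/6 unhappy · (3,2)1 3/7 unhappy · (3,3)2 3/6 unhappy
Row 4: (4,0)2 2/2 ok · (4,2)2 3/4 ok · (4,3)2 3/4 ok · (4,4)2 2/2 ok
Unsatisfied: (3,1), (3,2), (3,3) — 3 in total.

3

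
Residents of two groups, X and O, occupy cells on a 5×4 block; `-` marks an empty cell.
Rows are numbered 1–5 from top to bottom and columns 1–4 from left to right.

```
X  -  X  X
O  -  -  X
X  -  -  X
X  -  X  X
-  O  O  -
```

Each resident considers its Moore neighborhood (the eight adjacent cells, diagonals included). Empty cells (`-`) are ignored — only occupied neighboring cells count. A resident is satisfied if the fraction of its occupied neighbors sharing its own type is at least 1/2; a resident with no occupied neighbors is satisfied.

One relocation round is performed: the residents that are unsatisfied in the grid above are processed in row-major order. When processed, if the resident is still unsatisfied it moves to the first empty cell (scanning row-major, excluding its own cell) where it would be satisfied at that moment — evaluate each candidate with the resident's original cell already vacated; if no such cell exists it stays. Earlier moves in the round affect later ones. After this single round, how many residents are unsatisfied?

Initially unsatisfied (in order): (1,1), (2,1), (5,2), (5,3).
  (1,1) → (1,2).
  (2,1) → (5,1).
  (5,2): now satisfied by earlier moves; stays.
  (5,3): no empty cell satisfies it; stays.
Resulting grid:
- X X X
- - - X
X - - X
X - X X
O O O -
Unsatisfied now: (4,1), (5,3).

2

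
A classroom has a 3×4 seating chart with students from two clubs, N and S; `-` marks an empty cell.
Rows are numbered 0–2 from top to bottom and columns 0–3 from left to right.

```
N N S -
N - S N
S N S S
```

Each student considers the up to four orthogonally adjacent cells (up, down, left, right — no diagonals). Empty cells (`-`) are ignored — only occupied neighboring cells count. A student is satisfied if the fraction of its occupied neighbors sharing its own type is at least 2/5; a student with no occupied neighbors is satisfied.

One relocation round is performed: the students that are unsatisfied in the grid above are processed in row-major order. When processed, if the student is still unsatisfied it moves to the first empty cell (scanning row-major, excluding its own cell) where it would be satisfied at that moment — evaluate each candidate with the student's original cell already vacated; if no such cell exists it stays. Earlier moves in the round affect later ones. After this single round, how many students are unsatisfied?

0

Initially unsatisfied (in order): (1,3), (2,0), (2,1).
  (1,3) → (1,1).
  (2,0) → (0,3).
  (2,1): now satisfied by earlier moves; stays.
Resulting grid:
N N S S
N N S -
- N S S
All satisfied now.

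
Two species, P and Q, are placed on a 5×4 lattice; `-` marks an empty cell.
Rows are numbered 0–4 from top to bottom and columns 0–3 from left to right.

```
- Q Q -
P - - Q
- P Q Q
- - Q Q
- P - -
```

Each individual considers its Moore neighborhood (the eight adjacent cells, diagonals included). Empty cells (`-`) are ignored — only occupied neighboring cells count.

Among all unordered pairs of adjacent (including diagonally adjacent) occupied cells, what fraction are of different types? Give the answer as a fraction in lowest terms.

Scan each occupied cell's neighbors to the right and below (and the two forward diagonals) so each pair is counted once.
Row 0: Q(0,1)–Q(0,2)= Q(0,1)–P(1,0)≠ Q(0,2)–Q(1,3)=  → 1/3 unlike.
Row 1: P(1,0)–P(2,1)= Q(1,3)–Q(2,3)= Q(1,3)–Q(2,2)=  → 0/3 unlike.
Row 2: P(2,1)–Q(2,2)≠ P(2,1)–Q(3,2)≠ Q(2,2)–Q(2,3)= Q(2,2)–Q(3,2)= Q(2,2)–Q(3,3)= Q(2,3)–Q(3,3)= Q(2,3)–Q(3,2)=  → 2/7 unlike.
Row 3: Q(3,2)–Q(3,3)= Q(3,2)–P(4,1)≠  → 1/2 unlike.
Total adjacent occupied pairs: 15; unlike-type pairs: 4.
4/15 is already in lowest terms.

4/15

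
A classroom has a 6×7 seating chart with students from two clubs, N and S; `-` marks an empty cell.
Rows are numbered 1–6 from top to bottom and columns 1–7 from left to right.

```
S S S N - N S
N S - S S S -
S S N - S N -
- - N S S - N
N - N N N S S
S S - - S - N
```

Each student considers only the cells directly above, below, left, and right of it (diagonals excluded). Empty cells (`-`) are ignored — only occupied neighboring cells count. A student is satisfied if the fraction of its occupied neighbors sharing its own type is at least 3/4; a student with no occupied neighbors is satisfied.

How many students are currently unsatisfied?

Row 1: (1,1)S 1/2 not · (1,2)S 3/3 satisfied · (1,3)S 1/2 not · (1,4)N 0/2 not · (1,6)N 0/2 not · (1,7)S 0/1 not
Row 2: (2,1)N 0/3 not · (2,2)S 2/3 not · (2,4)S 1/2 not · (2,5)S 3/3 satisfied · (2,6)S 1/3 not
Row 3: (3,1)S 1/2 not · (3,2)S 2/3 not · (3,3)N 1/2 not · (3,5)S 2/3 not · (3,6)N 0/2 not
Row 4: (4,3)N 2/3 not · (4,4)S 1/3 not · (4,5)S 2/3 not · (4,7)N 0/1 not
Row 5: (5,1)N 0/1 not · (5,3)N 2/2 satisfied · (5,4)N 2/3 not · (5,5)N 1/4 not · (5,6)S 1/2 not · (5,7)S 1/3 not
Row 6: (6,1)S 1/2 not · (6,2)S 1/1 satisfied · (6,5)S 0/1 not · (6,7)N 0/1 not
Unsatisfied: (1,1), (1,3), (1,4), (1,6), (1,7), (2,1), (2,2), (2,4), (2,6), (3,1), (3,2), (3,3), (3,5), (3,6), (4,3), (4,4), (4,5), (4,7), (5,1), (5,4), (5,5), (5,6), (5,7), (6,1), (6,5), (6,7) — 26 in total.

26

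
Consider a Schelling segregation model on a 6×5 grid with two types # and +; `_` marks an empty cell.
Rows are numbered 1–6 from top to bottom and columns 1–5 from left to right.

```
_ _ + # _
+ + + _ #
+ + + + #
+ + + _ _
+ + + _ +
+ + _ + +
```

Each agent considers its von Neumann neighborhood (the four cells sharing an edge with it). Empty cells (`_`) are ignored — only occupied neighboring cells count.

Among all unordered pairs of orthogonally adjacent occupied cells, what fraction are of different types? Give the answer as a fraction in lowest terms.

Scan each occupied cell's neighbors to the right and below so each pair is counted once.
Row 1: +(1,3)–#(1,4)≠ +(1,3)–+(2,3)=  → 1/2 unlike.
Row 2: +(2,1)–+(2,2)= +(2,1)–+(3,1)= +(2,2)–+(2,3)= +(2,2)–+(3,2)= +(2,3)–+(3,3)= #(2,5)–#(3,5)=  → 0/6 unlike.
Row 3: +(3,1)–+(3,2)= +(3,1)–+(4,1)= +(3,2)–+(3,3)= +(3,2)–+(4,2)= +(3,3)–+(3,4)= +(3,3)–+(4,3)= +(3,4)–#(3,5)≠  → 1/7 unlike.
Row 4: +(4,1)–+(4,2)= +(4,1)–+(5,1)= +(4,2)–+(4,3)= +(4,2)–+(5,2)= +(4,3)–+(5,3)=  → 0/5 unlike.
Row 5: +(5,1)–+(5,2)= +(5,1)–+(6,1)= +(5,2)–+(5,3)= +(5,2)–+(6,2)= +(5,5)–+(6,5)=  → 0/5 unlike.
Row 6: +(6,1)–+(6,2)= +(6,4)–+(6,5)=  → 0/2 unlike.
Total adjacent occupied pairs: 27; unlike-type pairs: 2.
2/27 is already in lowest terms.

2/27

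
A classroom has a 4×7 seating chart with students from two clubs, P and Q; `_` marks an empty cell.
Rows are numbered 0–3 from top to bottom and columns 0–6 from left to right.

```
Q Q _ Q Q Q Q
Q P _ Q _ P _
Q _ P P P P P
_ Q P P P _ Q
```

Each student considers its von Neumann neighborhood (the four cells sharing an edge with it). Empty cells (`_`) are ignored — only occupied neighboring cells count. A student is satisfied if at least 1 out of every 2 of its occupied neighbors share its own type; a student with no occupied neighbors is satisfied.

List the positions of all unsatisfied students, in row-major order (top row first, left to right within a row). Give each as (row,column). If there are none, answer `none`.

(0,0)Q 2/2 satisfied
(0,1)Q 1/2 satisfied
(0,3)Q 2/2 satisfied
(0,4)Q 2/2 satisfied
(0,5)Q 2/3 satisfied
(0,6)Q 1/1 satisfied
(1,0)Q 2/3 satisfied
(1,1)P 0/2 not
(1,3)Q 1/2 satisfied
(1,5)P 1/2 satisfied
(2,0)Q 1/1 satisfied
(2,2)P 2/2 satisfied
(2,3)P 3/4 satisfied
(2,4)P 3/3 satisfied
(2,5)P 3/3 satisfied
(2,6)P 1/2 satisfied
(3,1)Q 0/1 not
(3,2)P 2/3 satisfied
(3,3)P 3/3 satisfied
(3,4)P 2/2 satisfied
(3,6)Q 0/1 not

(1,1), (3,1), (3,6)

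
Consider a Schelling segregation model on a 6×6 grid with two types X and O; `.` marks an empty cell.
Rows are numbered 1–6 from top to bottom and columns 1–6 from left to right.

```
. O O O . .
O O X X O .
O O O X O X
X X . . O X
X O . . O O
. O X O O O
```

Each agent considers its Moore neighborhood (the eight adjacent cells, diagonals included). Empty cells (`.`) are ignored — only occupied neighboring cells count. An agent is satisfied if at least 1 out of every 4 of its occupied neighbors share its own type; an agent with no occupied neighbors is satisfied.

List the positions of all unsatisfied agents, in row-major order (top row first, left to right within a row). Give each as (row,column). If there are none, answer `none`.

(4,6), (5,2), (6,3)

Row 1: (1,2)O 3/4 satisfied · (1,3)O 3/5 satisfied · (1,4)O 2/4 satisfied
Row 2: (2,1)O 4/4 satisfied · (2,2)O 6/7 satisfied · (2,3)X 2/8 satisfied · (2,4)X 2/7 satisfied · (2,5)O 2/5 satisfied
Row 3: (3,1)O 3/5 satisfied · (3,2)O 4/7 satisfied · (3,3)O 2/6 satisfied · (3,4)X 2/6 satisfied · (3,5)O 2/6 satisfied · (3,6)X 1/4 satisfied
Row 4: (4,1)X 2/5 satisfied · (4,2)X 2/6 satisfied · (4,5)O 3/6 satisfied · (4,6)X 1/5 not
Row 5: (5,1)X 2/4 satisfied · (5,2)O 1/5 not · (5,5)O 5/6 satisfied · (5,6)O 4/5 satisfied
Row 6: (6,2)O 1/3 satisfied · (6,3)X 0/3 not · (6,4)O 2/3 satisfied · (6,5)O 4/4 satisfied · (6,6)O 3/3 satisfied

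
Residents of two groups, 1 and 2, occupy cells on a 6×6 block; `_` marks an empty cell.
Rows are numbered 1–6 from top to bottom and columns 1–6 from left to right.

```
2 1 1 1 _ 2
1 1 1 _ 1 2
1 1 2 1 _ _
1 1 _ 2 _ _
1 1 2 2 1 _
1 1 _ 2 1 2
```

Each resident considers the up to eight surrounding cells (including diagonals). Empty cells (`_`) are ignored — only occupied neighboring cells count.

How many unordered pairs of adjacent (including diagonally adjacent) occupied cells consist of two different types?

21

Scan each occupied cell's neighbors to the right and below (and the two forward diagonals) so each pair is counted once.
From row 1: 4 unlike of 14 pairs (running 4/14).
From row 2: 3 unlike of 12 pairs (running 7/26).
From row 3: 4 unlike of 10 pairs (running 11/36).
From row 4: 2 unlike of 9 pairs (running 13/45).
From row 5: 6 unlike of 15 pairs (running 19/60).
From row 6: 2 unlike of 3 pairs (running 21/63).
Total adjacent occupied pairs: 63; unlike-type pairs: 21.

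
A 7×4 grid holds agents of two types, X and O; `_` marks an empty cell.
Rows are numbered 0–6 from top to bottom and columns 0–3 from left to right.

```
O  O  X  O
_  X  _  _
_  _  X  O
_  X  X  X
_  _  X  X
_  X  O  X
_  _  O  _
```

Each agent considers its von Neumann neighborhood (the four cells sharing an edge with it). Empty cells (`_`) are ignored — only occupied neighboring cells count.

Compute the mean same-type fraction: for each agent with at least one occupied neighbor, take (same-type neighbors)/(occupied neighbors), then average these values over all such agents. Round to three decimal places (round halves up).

0.495

Row 0: (0,0)O 1/1 · (0,1)O 1/3 · (0,2)X 0/2 · (0,3)O 0/1
Row 1: (1,1)X 0/1
Row 2: (2,2)X 1/2 · (2,3)O 0/2
Row 3: (3,1)X 1/1 · (3,2)X 4/4 · (3,3)X 2/3
Row 4: (4,2)X 2/3 · (4,3)X 3/3
Row 5: (5,1)X 0/1 · (5,2)O 1/4 · (5,3)X 1/2
Row 6: (6,2)O 1/1
Sum over 16 agents: 1/1 + 1/3 + 0/2 + 0/1 + 0/1 + 1/2 + 0/2 + 1/1 + 4/4 + 2/3 + 2/3 + 3/3 + 0/1 + 1/4 + 1/2 + 1/1 = 95/12; mean = 95/12 ÷ 16 = 95/192 = 0.494791… → 0.495.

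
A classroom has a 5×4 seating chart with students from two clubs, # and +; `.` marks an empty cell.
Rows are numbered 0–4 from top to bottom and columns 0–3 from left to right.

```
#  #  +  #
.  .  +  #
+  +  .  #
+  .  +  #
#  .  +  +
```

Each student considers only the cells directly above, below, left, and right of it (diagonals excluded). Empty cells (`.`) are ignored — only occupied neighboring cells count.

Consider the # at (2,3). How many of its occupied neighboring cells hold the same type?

2

Occupied neighbors of (2,3): (1,3)=#, (3,3)=#.
Same type (#): 2 of 2.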